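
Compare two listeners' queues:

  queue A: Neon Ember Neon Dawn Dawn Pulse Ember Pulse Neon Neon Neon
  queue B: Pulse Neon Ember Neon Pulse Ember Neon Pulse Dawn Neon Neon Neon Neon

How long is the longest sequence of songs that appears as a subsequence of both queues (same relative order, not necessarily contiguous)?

9

One common subsequence of length 9: Neon (queue A #1, queue B #2) → Ember (queue A #2, queue B #3) → Neon (queue A #3, queue B #4) → Pulse (queue A #6, queue B #5) → Ember (queue A #7, queue B #6) → Pulse (queue A #8, queue B #8) → Neon (queue A #9, queue B #11) → Neon (queue A #10, queue B #12) → Neon (queue A #11, queue B #13). The LCS DP gives dp[11][13] = 9, so this is optimal.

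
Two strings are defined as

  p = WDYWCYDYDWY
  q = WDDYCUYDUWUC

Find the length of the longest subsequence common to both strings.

Pick W (p #1, q #1) → D (p #2, q #3) → Y (p #3, q #4) → C (p #5, q #5) → Y (p #6, q #7) → D (p #7, q #8) → W (p #10, q #10); all 7 characters appear in both, in order, and the DP table's final entry dp[11][12] is also 7, so no common subsequence is longer.

7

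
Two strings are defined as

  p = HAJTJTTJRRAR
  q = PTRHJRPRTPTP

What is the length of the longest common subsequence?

Taking H (p #1, q #4) → J (p #3, q #5) → T (p #4, q #9) → T (p #6, q #11) gives a common subsequence of length 4, and the DP table's final entry dp[12][12] is also 4, so no common subsequence is longer.

4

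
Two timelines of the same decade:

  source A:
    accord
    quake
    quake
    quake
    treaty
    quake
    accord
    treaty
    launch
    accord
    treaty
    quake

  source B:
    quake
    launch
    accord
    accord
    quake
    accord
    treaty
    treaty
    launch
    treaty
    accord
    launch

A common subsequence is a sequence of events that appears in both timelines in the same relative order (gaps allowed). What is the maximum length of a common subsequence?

Match accord at source A[1]=source B[4], then quake at source A[2]=source B[5], then treaty at source A[5]=source B[7], then treaty at source A[8]=source B[8], then launch at source A[9]=source B[9], then accord at source A[10]=source B[11] — 6 events in the same relative order in both. The LCS DP gives dp[12][12] = 6, so this is optimal.

6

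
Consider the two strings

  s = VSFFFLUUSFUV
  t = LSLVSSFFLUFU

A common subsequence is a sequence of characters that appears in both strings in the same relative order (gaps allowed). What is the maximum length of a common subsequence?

8

Let dp[i][j] be the LCS length of the first i characters of s and the first j characters of t. dp[i][j] = dp[i-1][j-1]+1 when the i-th and j-th characters match, else max(dp[i-1][j], dp[i][j-1]).
    ·  L  S  L  V  S  S  F  F  L  U  F  U
 ·  0  0  0  0  0  0  0  0  0  0  0  0  0
 V  0  0  0  0  1  1  1  1  1  1  1  1  1
 S  0  0  1  1  1  2  2  2  2  2  2  2  2
 F  0  0  1  1  1  2  2  3  3  3  3  3  3
 F  0  0  1  1  1  2  2  3  4  4  4  4  4
 F  0  0  1  1  1  2  2  3  4  4  4  5  5
 L  0  1  1  2  2  2  2  3  4  5  5  5  5
 U  0  1  1  2  2  2  2  3  4  5  6  6  6
 U  0  1  1  2  2  2  2  3  4  5  6  6  7
 S  0  1  2  2  2  3  3  3  4  5  6  6  7
 F  0  1  2  2  2  3  3  4  4  5  6  7  7
 U  0  1  2  2  2  3  3  4  4  5  6  7  8
 V  0  1  2  2  3  3  3  4  4  5  6  7  8
dp[12][12] = 8. One LCS (by backtracking along matches): VSFFLUFU.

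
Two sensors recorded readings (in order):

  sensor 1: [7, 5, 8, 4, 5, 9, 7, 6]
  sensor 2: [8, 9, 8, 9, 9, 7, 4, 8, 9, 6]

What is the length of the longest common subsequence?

4

Let dp[i][j] be the LCS length of the first i values of sensor 1 and the first j values of sensor 2. dp[i][j] = dp[i-1][j-1]+1 when the i-th and j-th values match, else max(dp[i-1][j], dp[i][j-1]).
    ·  8  9  8  9  9  7  4  8  9  6
 ·  0  0  0  0  0  0  0  0  0  0  0
 7  0  0  0  0  0  0  1  1  1  1  1
 5  0  0  0  0  0  0  1  1  1  1  1
 8  0  1  1  1  1  1  1  1  2  2  2
 4  0  1  1  1  1  1  1  2  2  2  2
 5  0  1  1  1  1  1  1  2  2  2  2
 9  0  1  2  2  2  2  2  2  2  3  3
 7  0  1  2  2  2  2  3  3  3  3  3
 6  0  1  2  2  2  2  3  3  3  3  4
dp[8][10] = 4. One LCS (by backtracking along matches): 7, 8, 9, 6.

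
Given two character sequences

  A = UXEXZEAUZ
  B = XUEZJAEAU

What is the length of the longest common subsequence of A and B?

6

Match U (A #1, B #2); then E (A #3, B #3); then Z (A #5, B #4); then E (A #6, B #7); then A (A #7, B #8); then U (A #8, B #9) — 6 characters in the same relative order in both. dp[9][9] = 6 confirms this is the maximum.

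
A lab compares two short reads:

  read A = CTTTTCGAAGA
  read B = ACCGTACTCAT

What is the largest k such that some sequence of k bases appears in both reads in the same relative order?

5

Pick C [1,3], then T [2,5], then T [5,8], then C [6,9], then A [8,10]; all 5 bases appear in both, in order. Since dp[11][11] = 5, nothing longer is possible.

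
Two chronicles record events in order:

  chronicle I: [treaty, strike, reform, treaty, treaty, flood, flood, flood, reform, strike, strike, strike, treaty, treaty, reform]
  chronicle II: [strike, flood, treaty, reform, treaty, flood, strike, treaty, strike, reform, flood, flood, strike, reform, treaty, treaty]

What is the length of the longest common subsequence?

Taking treaty at chronicle I[1]=chronicle II[3], reform at chronicle I[3]=chronicle II[4], treaty at chronicle I[4]=chronicle II[5], treaty at chronicle I[5]=chronicle II[8], flood at chronicle I[6]=chronicle II[11], flood at chronicle I[7]=chronicle II[12], reform at chronicle I[9]=chronicle II[14], treaty at chronicle I[13]=chronicle II[15], treaty at chronicle I[14]=chronicle II[16] gives a common subsequence of length 9. dp[15][16] = 9 confirms this is the maximum.

9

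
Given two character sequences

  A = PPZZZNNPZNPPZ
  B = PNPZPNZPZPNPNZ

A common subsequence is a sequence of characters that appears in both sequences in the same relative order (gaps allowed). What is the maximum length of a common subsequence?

Match P at A[1]=B[1], then P at A[2]=B[3], then Z at A[3]=B[4], then Z at A[4]=B[7], then Z at A[5]=B[9], then N at A[7]=B[11], then P at A[8]=B[12], then N at A[10]=B[13], then Z at A[13]=B[14] — 9 characters in the same relative order in both. Since dp[13][14] = 9, nothing longer is possible.

9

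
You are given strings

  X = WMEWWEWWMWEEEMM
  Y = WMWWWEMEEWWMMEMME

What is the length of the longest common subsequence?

11

One common subsequence of length 11: W [1,1]; then M [2,2]; then W [4,4]; then W [5,5]; then E [6,9]; then W [7,10]; then W [8,11]; then M [9,13]; then E [13,14]; then M [14,15]; then M [15,16]. dp[15][17] = 11 confirms this is the maximum.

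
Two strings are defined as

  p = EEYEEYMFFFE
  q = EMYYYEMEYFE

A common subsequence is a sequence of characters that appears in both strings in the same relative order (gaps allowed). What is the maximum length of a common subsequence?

7

Taking E (p #1, q #1), then Y (p #3, q #5), then E (p #4, q #6), then E (p #5, q #8), then Y (p #6, q #9), then F (p #10, q #10), then E (p #11, q #11) gives a common subsequence of length 7. Since dp[11][11] = 7, nothing longer is possible.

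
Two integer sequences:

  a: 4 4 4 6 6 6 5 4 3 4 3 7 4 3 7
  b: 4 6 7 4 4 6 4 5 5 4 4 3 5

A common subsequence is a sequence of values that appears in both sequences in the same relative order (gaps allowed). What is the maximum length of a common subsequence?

8

Pick 4 (a #1, b #1), then 4 (a #2, b #4), then 4 (a #3, b #5), then 6 (a #4, b #6), then 5 (a #7, b #9), then 4 (a #8, b #10), then 4 (a #10, b #11), then 3 (a #11, b #12); all 8 values appear in both, in order. dp[15][13] = 8 confirms this is the maximum.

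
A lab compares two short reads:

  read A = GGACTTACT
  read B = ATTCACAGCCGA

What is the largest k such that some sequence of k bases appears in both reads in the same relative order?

Pick A [3,1], then T [5,2], then T [6,3], then A [7,7], then C [8,10]; all 5 bases appear in both, in order. dp[9][12] = 5 confirms this is the maximum.

5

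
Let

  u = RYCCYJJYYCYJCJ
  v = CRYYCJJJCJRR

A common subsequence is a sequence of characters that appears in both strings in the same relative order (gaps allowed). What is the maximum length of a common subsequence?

8

One common subsequence of length 8: R [1,2] → Y [2,4] → C [4,5] → J [6,6] → J [7,7] → J [12,8] → C [13,9] → J [14,10]. dp[14][12] = 8 confirms this is the maximum.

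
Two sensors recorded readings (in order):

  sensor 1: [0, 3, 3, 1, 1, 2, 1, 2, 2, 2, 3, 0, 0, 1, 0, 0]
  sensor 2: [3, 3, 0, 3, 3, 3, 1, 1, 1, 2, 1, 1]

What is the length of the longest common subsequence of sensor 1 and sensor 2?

8

Taking 0 at sensor 1[1]=sensor 2[3], 3 at sensor 1[2]=sensor 2[5], 3 at sensor 1[3]=sensor 2[6], 1 at sensor 1[4]=sensor 2[8], 1 at sensor 1[5]=sensor 2[9], 2 at sensor 1[6]=sensor 2[10], 1 at sensor 1[7]=sensor 2[11], 1 at sensor 1[14]=sensor 2[12] gives a common subsequence of length 8. dp[16][12] = 8 confirms this is the maximum.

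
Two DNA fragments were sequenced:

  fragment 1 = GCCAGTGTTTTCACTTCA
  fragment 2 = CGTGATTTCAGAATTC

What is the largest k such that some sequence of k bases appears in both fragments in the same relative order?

Match C at fragment 1[3]=fragment 2[1], then G at fragment 1[5]=fragment 2[2], then T at fragment 1[6]=fragment 2[3], then G at fragment 1[7]=fragment 2[4], then T at fragment 1[9]=fragment 2[6], then T at fragment 1[10]=fragment 2[7], then T at fragment 1[11]=fragment 2[8], then C at fragment 1[12]=fragment 2[9], then A at fragment 1[13]=fragment 2[13], then T at fragment 1[15]=fragment 2[14], then T at fragment 1[16]=fragment 2[15], then C at fragment 1[17]=fragment 2[16] — 12 bases in the same relative order in both. The LCS DP gives dp[18][16] = 12, so this is optimal.

12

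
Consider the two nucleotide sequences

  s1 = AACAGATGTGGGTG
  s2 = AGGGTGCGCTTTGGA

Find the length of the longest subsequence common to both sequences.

Match A at s1[1]=s2[1], then G at s1[5]=s2[3], then G at s1[8]=s2[4], then T at s1[9]=s2[5], then G at s1[10]=s2[6], then G at s1[11]=s2[8], then G at s1[12]=s2[13], then G at s1[14]=s2[14] — 8 bases in the same relative order in both. dp[14][15] = 8 confirms this is the maximum.

8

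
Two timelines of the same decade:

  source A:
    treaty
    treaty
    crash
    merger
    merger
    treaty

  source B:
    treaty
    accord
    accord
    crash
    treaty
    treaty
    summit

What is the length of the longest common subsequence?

Taking treaty at source A[1]=source B[1] → treaty at source A[2]=source B[5] → treaty at source A[6]=source B[6] gives a common subsequence of length 3. The LCS DP gives dp[6][7] = 3, so this is optimal.

3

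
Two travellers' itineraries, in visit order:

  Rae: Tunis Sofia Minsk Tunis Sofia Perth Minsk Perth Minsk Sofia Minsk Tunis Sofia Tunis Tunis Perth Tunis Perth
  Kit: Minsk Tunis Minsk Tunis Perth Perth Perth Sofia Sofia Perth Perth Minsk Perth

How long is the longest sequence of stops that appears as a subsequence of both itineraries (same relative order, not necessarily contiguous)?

9

One common subsequence of length 9: Tunis at Rae[1]=Kit[2], Minsk at Rae[3]=Kit[3], Tunis at Rae[4]=Kit[4], Perth at Rae[6]=Kit[6], Perth at Rae[8]=Kit[7], Sofia at Rae[10]=Kit[8], Sofia at Rae[13]=Kit[9], Perth at Rae[16]=Kit[11], Perth at Rae[18]=Kit[13]. Since dp[18][13] = 9, nothing longer is possible.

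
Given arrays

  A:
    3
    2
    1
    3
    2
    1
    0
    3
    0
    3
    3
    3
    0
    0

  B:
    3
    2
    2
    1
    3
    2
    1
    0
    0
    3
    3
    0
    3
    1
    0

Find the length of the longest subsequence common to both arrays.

One common subsequence of length 12: 3 at A[1]=B[1]; then 2 at A[2]=B[3]; then 1 at A[3]=B[4]; then 3 at A[4]=B[5]; then 2 at A[5]=B[6]; then 1 at A[6]=B[7]; then 0 at A[7]=B[8]; then 0 at A[9]=B[9]; then 3 at A[10]=B[10]; then 3 at A[11]=B[11]; then 3 at A[12]=B[13]; then 0 at A[14]=B[15], and the DP table's final entry dp[14][15] is also 12, so no common subsequence is longer.

12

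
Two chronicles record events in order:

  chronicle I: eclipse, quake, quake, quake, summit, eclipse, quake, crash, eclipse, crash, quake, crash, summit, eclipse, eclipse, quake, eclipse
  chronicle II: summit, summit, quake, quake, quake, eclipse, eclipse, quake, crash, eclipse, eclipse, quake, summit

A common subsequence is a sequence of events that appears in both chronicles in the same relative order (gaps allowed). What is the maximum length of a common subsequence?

10

Taking quake [2,3], quake [3,4], quake [4,5], eclipse [6,6], eclipse [9,7], quake [11,8], crash [12,9], eclipse [14,10], eclipse [15,11], quake [16,12] gives a common subsequence of length 10. The LCS DP gives dp[17][13] = 10, so this is optimal.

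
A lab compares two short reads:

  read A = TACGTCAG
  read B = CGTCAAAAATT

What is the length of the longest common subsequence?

5

Pick C (read A #3, read B #1); then G (read A #4, read B #2); then T (read A #5, read B #3); then C (read A #6, read B #4); then A (read A #7, read B #9); all 5 bases appear in both, in order. dp[8][11] = 5 confirms this is the maximum.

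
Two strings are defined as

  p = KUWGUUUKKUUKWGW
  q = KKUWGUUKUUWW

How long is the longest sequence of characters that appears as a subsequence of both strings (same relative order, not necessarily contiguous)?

Taking K [1,2]; then U [2,3]; then W [3,4]; then G [4,5]; then U [6,6]; then U [7,7]; then K [9,8]; then U [10,9]; then U [11,10]; then W [13,11]; then W [15,12] gives a common subsequence of length 11. Since dp[15][12] = 11, nothing longer is possible.

11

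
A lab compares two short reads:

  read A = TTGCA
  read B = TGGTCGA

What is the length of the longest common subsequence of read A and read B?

4

Let dp[i][j] be the LCS length of the first i bases of read A and the first j bases of read B. dp[i][j] = dp[i-1][j-1]+1 when the i-th and j-th bases match, else max(dp[i-1][j], dp[i][j-1]).
    ·  T  G  G  T  C  G  A
 ·  0  0  0  0  0  0  0  0
 T  0  1  1  1  1  1  1  1
 T  0  1  1  1  2  2  2  2
 G  0  1  2  2  2  2  3  3
 C  0  1  2  2  2  3  3  3
 A  0  1  2  2  2  3  3  4
dp[5][7] = 4. One LCS (by backtracking along matches): TTGA.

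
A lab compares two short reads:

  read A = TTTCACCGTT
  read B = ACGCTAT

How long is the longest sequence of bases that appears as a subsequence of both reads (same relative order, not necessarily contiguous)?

5

Pick A at read A[5]=read B[1]; then C at read A[6]=read B[2]; then C at read A[7]=read B[4]; then T at read A[9]=read B[5]; then T at read A[10]=read B[7]; all 5 bases appear in both, in order, and the DP table's final entry dp[10][7] is also 5, so no common subsequence is longer.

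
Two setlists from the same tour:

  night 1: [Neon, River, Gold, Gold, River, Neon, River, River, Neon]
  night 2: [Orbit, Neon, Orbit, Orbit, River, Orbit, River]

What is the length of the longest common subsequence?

3

Match Neon at night 1[1]=night 2[2], River at night 1[2]=night 2[5], River at night 1[8]=night 2[7] — 3 songs in the same relative order in both. Since dp[9][7] = 3, nothing longer is possible.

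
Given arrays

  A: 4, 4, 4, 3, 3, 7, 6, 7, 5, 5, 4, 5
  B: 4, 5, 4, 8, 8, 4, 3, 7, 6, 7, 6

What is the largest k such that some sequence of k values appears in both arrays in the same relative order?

7

Match 4 at A[1]=B[1] → 4 at A[2]=B[3] → 4 at A[3]=B[6] → 3 at A[5]=B[7] → 7 at A[6]=B[8] → 6 at A[7]=B[9] → 7 at A[8]=B[10] — 7 values in the same relative order in both. dp[12][11] = 7 confirms this is the maximum.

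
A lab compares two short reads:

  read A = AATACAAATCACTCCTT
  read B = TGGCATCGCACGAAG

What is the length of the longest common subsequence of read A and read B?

7

Pick T [3,1]; then C [5,4]; then A [8,5]; then T [9,6]; then C [10,9]; then A [11,10]; then C [12,11]; all 7 bases appear in both, in order. Since dp[17][15] = 7, nothing longer is possible.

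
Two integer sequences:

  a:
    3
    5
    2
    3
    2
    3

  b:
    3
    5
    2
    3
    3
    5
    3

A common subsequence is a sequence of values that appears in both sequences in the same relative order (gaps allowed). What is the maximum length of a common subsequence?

5

One common subsequence of length 5: 3 [1,1] → 5 [2,2] → 2 [3,3] → 3 [4,5] → 3 [6,7]. dp[6][7] = 5 confirms this is the maximum.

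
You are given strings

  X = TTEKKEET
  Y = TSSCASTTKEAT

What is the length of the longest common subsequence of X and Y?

5

Taking T at X[1]=Y[7] → T at X[2]=Y[8] → K at X[5]=Y[9] → E at X[6]=Y[10] → T at X[8]=Y[12] gives a common subsequence of length 5. Since dp[8][12] = 5, nothing longer is possible.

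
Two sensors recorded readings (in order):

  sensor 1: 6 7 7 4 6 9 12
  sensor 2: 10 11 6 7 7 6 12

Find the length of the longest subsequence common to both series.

5

Taking 6 (sensor 1 #1, sensor 2 #3), 7 (sensor 1 #2, sensor 2 #4), 7 (sensor 1 #3, sensor 2 #5), 6 (sensor 1 #5, sensor 2 #6), 12 (sensor 1 #7, sensor 2 #7) gives a common subsequence of length 5. Since dp[7][7] = 5, nothing longer is possible.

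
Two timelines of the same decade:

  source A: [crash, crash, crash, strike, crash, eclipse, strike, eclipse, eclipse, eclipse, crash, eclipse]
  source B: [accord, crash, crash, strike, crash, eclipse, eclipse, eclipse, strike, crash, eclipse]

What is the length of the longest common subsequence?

9

Taking crash at source A[2]=source B[2], then crash at source A[3]=source B[3], then strike at source A[4]=source B[4], then crash at source A[5]=source B[5], then eclipse at source A[6]=source B[6], then eclipse at source A[8]=source B[7], then eclipse at source A[9]=source B[8], then crash at source A[11]=source B[10], then eclipse at source A[12]=source B[11] gives a common subsequence of length 9. dp[12][11] = 9 confirms this is the maximum.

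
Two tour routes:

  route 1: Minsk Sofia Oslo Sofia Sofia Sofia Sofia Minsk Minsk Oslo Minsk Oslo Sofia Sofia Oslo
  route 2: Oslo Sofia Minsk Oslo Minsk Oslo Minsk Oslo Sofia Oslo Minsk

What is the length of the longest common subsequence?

Pick Oslo at route 1[3]=route 2[1] → Sofia at route 1[7]=route 2[2] → Minsk at route 1[8]=route 2[3] → Minsk at route 1[9]=route 2[5] → Oslo at route 1[10]=route 2[6] → Minsk at route 1[11]=route 2[7] → Oslo at route 1[12]=route 2[8] → Sofia at route 1[14]=route 2[9] → Oslo at route 1[15]=route 2[10]; all 9 stops appear in both, in order. Since dp[15][11] = 9, nothing longer is possible.

9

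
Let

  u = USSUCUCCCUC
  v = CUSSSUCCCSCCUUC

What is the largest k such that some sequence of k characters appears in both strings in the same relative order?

10

Pick U [1,2] → S [2,4] → S [3,5] → U [4,6] → C [5,8] → C [7,9] → C [8,11] → C [9,12] → U [10,14] → C [11,15]; all 10 characters appear in both, in order. Since dp[11][15] = 10, nothing longer is possible.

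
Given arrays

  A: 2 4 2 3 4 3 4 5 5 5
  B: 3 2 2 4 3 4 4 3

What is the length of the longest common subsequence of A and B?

Taking 2 [1,3], then 4 [2,4], then 3 [4,5], then 4 [5,7], then 3 [6,8] gives a common subsequence of length 5. dp[10][8] = 5 confirms this is the maximum.

5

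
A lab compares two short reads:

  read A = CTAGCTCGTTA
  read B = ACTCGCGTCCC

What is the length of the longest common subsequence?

Pick C [1,2] → T [2,3] → G [4,5] → C [5,6] → T [6,8] → C [7,11]; all 6 bases appear in both, in order. dp[11][11] = 6 confirms this is the maximum.

6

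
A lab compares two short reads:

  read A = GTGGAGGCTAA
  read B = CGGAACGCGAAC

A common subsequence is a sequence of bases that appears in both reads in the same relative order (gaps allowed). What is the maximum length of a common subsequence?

7

Let dp[i][j] be the LCS length of the first i bases of read A and the first j bases of read B. dp[i][j] = dp[i-1][j-1]+1 when the i-th and j-th bases match, else max(dp[i-1][j], dp[i][j-1]).
    ·  C  G  G  A  A  C  G  C  G  A  A  C
 ·  0  0  0  0  0  0  0  0  0  0  0  0  0
 G  0  0  1  1  1  1  1  1  1  1  1  1  1
 T  0  0  1  1  1  1  1  1  1  1  1  1  1
 G  0  0  1  2  2  2  2  2  2  2  2  2  2
 G  0  0  1  2  2  2  2  3  3  3  3  3  3
 A  0  0  1  2  3  3  3  3  3  3  4  4  4
 G  0  0  1  2  3  3  3  4  4  4  4  4  4
 G  0  0  1  2  3  3  3  4  4  5  5  5  5
 C  0  1  1  2  3  3  4  4  5  5  5  5  6
 T  0  1  1  2  3  3  4  4  5  5  5  5  6
 A  0  1  1  2  3  4  4  4  5  5  6  6  6
 A  0  1  1  2  3  4  4  4  5  5  6  7  7
dp[11][12] = 7. One LCS (by backtracking along matches): GGAGGAA.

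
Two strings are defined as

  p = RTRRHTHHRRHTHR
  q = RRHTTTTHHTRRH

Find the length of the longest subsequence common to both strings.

Taking R at p[3]=q[1]; then R at p[4]=q[2]; then H at p[5]=q[3]; then T at p[6]=q[7]; then H at p[7]=q[8]; then H at p[8]=q[9]; then R at p[9]=q[11]; then R at p[10]=q[12]; then H at p[13]=q[13] gives a common subsequence of length 9. Since dp[14][13] = 9, nothing longer is possible.

9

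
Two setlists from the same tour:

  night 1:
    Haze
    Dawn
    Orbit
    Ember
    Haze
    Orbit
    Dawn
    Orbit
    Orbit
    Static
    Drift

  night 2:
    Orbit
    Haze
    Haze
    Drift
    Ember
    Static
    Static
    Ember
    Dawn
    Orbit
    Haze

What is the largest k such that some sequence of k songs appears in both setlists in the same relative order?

Pick Haze at night 1[1]=night 2[3] → Dawn at night 1[2]=night 2[9] → Orbit at night 1[3]=night 2[10] → Haze at night 1[5]=night 2[11]; all 4 songs appear in both, in order, and the DP table's final entry dp[11][11] is also 4, so no common subsequence is longer.

4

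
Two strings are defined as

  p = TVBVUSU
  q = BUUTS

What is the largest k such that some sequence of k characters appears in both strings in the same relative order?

3

Let dp[i][j] be the LCS length of the first i characters of p and the first j characters of q. dp[i][j] = dp[i-1][j-1]+1 when the i-th and j-th characters match, else max(dp[i-1][j], dp[i][j-1]).
    ·  B  U  U  T  S
 ·  0  0  0  0  0  0
 T  0  0  0  0  1  1
 V  0  0  0  0  1  1
 B  0  1  1  1  1  1
 V  0  1  1  1  1  1
 U  0  1  2  2  2  2
 S  0  1  2  2  2  3
 U  0  1  2  3  3  3
dp[7][5] = 3. One LCS (by backtracking along matches): BUS.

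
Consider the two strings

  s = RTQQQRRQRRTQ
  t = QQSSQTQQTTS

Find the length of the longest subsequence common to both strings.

5

Taking Q (s #3, t #2), then Q (s #4, t #5), then Q (s #5, t #7), then Q (s #8, t #8), then T (s #11, t #10) gives a common subsequence of length 5. dp[12][11] = 5 confirms this is the maximum.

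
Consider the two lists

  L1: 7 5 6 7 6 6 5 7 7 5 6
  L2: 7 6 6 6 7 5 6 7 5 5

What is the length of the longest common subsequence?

Match 7 [1,1], 6 [3,2], 6 [5,3], 6 [6,4], 5 [7,6], 7 [8,8], 5 [10,10] — 7 values in the same relative order in both. The LCS DP gives dp[11][10] = 7, so this is optimal.

7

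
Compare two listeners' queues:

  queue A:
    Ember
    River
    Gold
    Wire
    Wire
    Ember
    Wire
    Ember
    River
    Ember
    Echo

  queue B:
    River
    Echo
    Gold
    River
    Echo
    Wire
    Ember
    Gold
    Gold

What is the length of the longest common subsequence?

Taking River at queue A[2]=queue B[1], Gold at queue A[3]=queue B[3], Wire at queue A[5]=queue B[6], Ember at queue A[6]=queue B[7] gives a common subsequence of length 4. dp[11][9] = 4 confirms this is the maximum.

4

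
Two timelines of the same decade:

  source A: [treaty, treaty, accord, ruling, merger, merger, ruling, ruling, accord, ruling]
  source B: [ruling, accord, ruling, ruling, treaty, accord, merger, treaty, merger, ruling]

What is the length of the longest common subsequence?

5

Pick treaty [2,5], then accord [3,6], then merger [5,7], then merger [6,9], then ruling [10,10]; all 5 events appear in both, in order, and the DP table's final entry dp[10][10] is also 5, so no common subsequence is longer.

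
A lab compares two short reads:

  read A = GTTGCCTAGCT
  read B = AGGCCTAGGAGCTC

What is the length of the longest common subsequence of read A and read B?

Pick G [1,2], then G [4,3], then C [5,4], then C [6,5], then T [7,6], then A [8,10], then G [9,11], then C [10,12], then T [11,13]; all 9 bases appear in both, in order. The LCS DP gives dp[11][14] = 9, so this is optimal.

9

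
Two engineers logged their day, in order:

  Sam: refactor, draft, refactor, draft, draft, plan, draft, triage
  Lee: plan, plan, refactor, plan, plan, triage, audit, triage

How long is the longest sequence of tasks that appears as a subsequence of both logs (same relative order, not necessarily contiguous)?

One common subsequence of length 3: refactor [1,3] → plan [6,5] → triage [8,8]. dp[8][8] = 3 confirms this is the maximum.

3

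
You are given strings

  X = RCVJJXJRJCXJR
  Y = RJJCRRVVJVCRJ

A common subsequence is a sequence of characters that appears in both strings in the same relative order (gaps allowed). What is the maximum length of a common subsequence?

7

Taking R (X #1, Y #1) → J (X #4, Y #2) → J (X #5, Y #3) → R (X #8, Y #6) → J (X #9, Y #9) → C (X #10, Y #11) → J (X #12, Y #13) gives a common subsequence of length 7. dp[13][13] = 7 confirms this is the maximum.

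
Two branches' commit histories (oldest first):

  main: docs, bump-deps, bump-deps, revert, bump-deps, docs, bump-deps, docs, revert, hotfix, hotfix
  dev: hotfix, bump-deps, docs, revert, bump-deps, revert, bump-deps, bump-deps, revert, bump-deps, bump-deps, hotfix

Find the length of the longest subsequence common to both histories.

7

Match docs at main[1]=dev[3], then bump-deps at main[2]=dev[7], then bump-deps at main[3]=dev[8], then revert at main[4]=dev[9], then bump-deps at main[5]=dev[10], then bump-deps at main[7]=dev[11], then hotfix at main[11]=dev[12] — 7 commits in the same relative order in both, and the DP table's final entry dp[11][12] is also 7, so no common subsequence is longer.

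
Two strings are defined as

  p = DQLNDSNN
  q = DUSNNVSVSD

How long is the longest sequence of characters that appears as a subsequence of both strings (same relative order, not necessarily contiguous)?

4

Pick D at p[1]=q[1]; then S at p[6]=q[3]; then N at p[7]=q[4]; then N at p[8]=q[5]; all 4 characters appear in both, in order, and the DP table's final entry dp[8][10] is also 4, so no common subsequence is longer.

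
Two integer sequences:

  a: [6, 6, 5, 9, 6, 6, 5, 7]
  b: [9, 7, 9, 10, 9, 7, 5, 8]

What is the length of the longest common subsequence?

Match 9 (a #4, b #5) → 5 (a #7, b #7) — 2 values in the same relative order in both. dp[8][8] = 2 confirms this is the maximum.

2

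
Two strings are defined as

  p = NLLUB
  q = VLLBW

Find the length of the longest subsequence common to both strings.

3

One common subsequence of length 3: L (p #2, q #2), then L (p #3, q #3), then B (p #5, q #4). dp[5][5] = 3 confirms this is the maximum.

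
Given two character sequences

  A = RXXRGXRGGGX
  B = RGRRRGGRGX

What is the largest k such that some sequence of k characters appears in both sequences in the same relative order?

7

Let dp[i][j] be the LCS length of the first i characters of A and the first j characters of B. dp[i][j] = dp[i-1][j-1]+1 when the i-th and j-th characters match, else max(dp[i-1][j], dp[i][j-1]).
    ·  R  G  R  R  R  G  G  R  G  X
 ·  0  0  0  0  0  0  0  0  0  0  0
 R  0  1  1  1  1  1  1  1  1  1  1
 X  0  1  1  1  1  1  1  1  1  1  2
 X  0  1  1  1  1  1  1  1  1  1  2
 R  0  1  1  2  2  2  2  2  2  2  2
 G  0  1  2  2  2  2  3  3  3  3  3
 X  0  1  2  2  2  2  3  3  3  3  4
 R  0  1  2  3  3  3  3  3  4  4  4
 G  0  1  2  3  3  3  4  4  4  5  5
 G  0  1  2  3  3  3  4  5  5  5  5
 G  0  1  2  3  3  3  4  5  5  6  6
 X  0  1  2  3  3  3  4  5  5  6  7
dp[11][10] = 7. One LCS (by backtracking along matches): RRRGGGX.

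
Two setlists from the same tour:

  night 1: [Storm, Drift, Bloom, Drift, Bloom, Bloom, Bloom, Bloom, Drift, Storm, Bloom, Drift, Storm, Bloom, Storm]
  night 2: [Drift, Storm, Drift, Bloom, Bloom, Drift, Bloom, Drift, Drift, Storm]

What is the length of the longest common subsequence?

8

One common subsequence of length 8: Storm (night 1 #1, night 2 #2), then Drift (night 1 #2, night 2 #3), then Bloom (night 1 #3, night 2 #5), then Drift (night 1 #4, night 2 #6), then Bloom (night 1 #8, night 2 #7), then Drift (night 1 #9, night 2 #8), then Drift (night 1 #12, night 2 #9), then Storm (night 1 #15, night 2 #10). dp[15][10] = 8 confirms this is the maximum.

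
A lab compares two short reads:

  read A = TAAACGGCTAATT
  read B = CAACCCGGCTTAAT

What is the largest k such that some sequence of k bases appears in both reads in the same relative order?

Match A [2,2], A [3,3], C [5,6], G [6,7], G [7,8], C [8,9], T [9,11], A [10,12], A [11,13], T [13,14] — 10 bases in the same relative order in both. dp[13][14] = 10 confirms this is the maximum.

10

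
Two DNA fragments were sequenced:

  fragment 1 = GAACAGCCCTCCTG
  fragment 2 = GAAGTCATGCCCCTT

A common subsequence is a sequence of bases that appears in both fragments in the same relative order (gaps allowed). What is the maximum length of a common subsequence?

11

One common subsequence of length 11: G at fragment 1[1]=fragment 2[1]; then A at fragment 1[2]=fragment 2[2]; then A at fragment 1[3]=fragment 2[3]; then C at fragment 1[4]=fragment 2[6]; then A at fragment 1[5]=fragment 2[7]; then G at fragment 1[6]=fragment 2[9]; then C at fragment 1[7]=fragment 2[11]; then C at fragment 1[8]=fragment 2[12]; then C at fragment 1[9]=fragment 2[13]; then T at fragment 1[10]=fragment 2[14]; then T at fragment 1[13]=fragment 2[15], and the DP table's final entry dp[14][15] is also 11, so no common subsequence is longer.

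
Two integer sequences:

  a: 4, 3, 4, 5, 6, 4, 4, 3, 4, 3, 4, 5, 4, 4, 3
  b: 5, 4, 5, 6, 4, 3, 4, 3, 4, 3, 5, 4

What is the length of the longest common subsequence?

Pick 4 (a #3, b #2), then 5 (a #4, b #3), then 6 (a #5, b #4), then 4 (a #6, b #5), then 4 (a #7, b #7), then 3 (a #8, b #8), then 4 (a #9, b #9), then 3 (a #10, b #10), then 5 (a #12, b #11), then 4 (a #14, b #12); all 10 values appear in both, in order, and the DP table's final entry dp[15][12] is also 10, so no common subsequence is longer.

10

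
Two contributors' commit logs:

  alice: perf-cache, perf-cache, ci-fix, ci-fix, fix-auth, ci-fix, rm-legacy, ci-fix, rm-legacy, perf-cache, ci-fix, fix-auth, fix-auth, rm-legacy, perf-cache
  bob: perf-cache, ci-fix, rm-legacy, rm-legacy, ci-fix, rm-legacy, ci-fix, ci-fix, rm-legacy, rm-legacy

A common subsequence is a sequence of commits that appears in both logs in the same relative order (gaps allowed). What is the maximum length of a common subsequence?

Match perf-cache at alice[2]=bob[1], ci-fix at alice[3]=bob[2], ci-fix at alice[4]=bob[5], ci-fix at alice[6]=bob[7], ci-fix at alice[8]=bob[8], rm-legacy at alice[9]=bob[9], rm-legacy at alice[14]=bob[10] — 7 commits in the same relative order in both. The LCS DP gives dp[15][10] = 7, so this is optimal.

7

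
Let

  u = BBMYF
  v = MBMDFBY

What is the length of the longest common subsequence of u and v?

Let dp[i][j] be the LCS length of the first i characters of u and the first j characters of v. dp[i][j] = dp[i-1][j-1]+1 when the i-th and j-th characters match, else max(dp[i-1][j], dp[i][j-1]).
    ·  M  B  M  D  F  B  Y
 ·  0  0  0  0  0  0  0  0
 B  0  0  1  1  1  1  1  1
 B  0  0  1  1  1  1  2  2
 M  0  1  1  2  2  2  2  2
 Y  0  1  1  2  2  2  2  3
 F  0  1  1  2  2  3  3  3
dp[5][7] = 3. One LCS (by backtracking along matches): BBY.

3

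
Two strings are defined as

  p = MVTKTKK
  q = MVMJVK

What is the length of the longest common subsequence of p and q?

Let dp[i][j] be the LCS length of the first i characters of p and the first j characters of q. dp[i][j] = dp[i-1][j-1]+1 when the i-th and j-th characters match, else max(dp[i-1][j], dp[i][j-1]).
    ·  M  V  M  J  V  K
 ·  0  0  0  0  0  0  0
 M  0  1  1  1  1  1  1
 V  0  1  2  2  2  2  2
 T  0  1  2  2  2  2  2
 K  0  1  2  2  2  2  3
 T  0  1  2  2  2  2  3
 K  0  1  2  2  2  2  3
 K  0  1  2  2  2  2  3
dp[7][6] = 3. One LCS (by backtracking along matches): MVK.

3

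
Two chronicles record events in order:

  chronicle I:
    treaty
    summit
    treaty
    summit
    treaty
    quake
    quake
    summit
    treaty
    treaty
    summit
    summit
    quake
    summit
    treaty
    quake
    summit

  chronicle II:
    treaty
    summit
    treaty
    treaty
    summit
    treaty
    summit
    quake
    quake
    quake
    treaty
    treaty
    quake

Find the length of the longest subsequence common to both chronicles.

10

Pick treaty at chronicle I[1]=chronicle II[1] → summit at chronicle I[2]=chronicle II[2] → treaty at chronicle I[3]=chronicle II[4] → summit at chronicle I[4]=chronicle II[5] → treaty at chronicle I[5]=chronicle II[6] → quake at chronicle I[6]=chronicle II[9] → quake at chronicle I[7]=chronicle II[10] → treaty at chronicle I[10]=chronicle II[11] → treaty at chronicle I[15]=chronicle II[12] → quake at chronicle I[16]=chronicle II[13]; all 10 events appear in both, in order, and the DP table's final entry dp[17][13] is also 10, so no common subsequence is longer.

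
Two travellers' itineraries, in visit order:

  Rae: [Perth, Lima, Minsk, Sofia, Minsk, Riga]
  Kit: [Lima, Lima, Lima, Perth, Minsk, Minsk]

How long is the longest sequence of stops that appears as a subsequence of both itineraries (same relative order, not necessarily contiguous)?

3

One common subsequence of length 3: Perth (Rae #1, Kit #4) → Minsk (Rae #3, Kit #5) → Minsk (Rae #5, Kit #6), and the DP table's final entry dp[6][6] is also 3, so no common subsequence is longer.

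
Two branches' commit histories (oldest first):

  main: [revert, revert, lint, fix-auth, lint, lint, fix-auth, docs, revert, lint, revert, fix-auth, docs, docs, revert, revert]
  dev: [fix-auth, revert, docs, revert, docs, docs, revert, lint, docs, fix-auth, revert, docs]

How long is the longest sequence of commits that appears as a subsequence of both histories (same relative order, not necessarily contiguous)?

7

Taking revert (main #1, dev #2) → revert (main #2, dev #4) → docs (main #8, dev #6) → revert (main #9, dev #7) → lint (main #10, dev #8) → revert (main #11, dev #11) → docs (main #14, dev #12) gives a common subsequence of length 7. dp[16][12] = 7 confirms this is the maximum.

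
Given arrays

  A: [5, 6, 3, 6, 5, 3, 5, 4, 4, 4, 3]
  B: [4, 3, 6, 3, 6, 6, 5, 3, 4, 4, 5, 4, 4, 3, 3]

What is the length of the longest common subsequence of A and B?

Pick 6 at A[2]=B[3] → 3 at A[3]=B[4] → 6 at A[4]=B[6] → 5 at A[5]=B[7] → 3 at A[6]=B[8] → 5 at A[7]=B[11] → 4 at A[8]=B[12] → 4 at A[9]=B[13] → 3 at A[11]=B[15]; all 9 values appear in both, in order. The LCS DP gives dp[11][15] = 9, so this is optimal.

9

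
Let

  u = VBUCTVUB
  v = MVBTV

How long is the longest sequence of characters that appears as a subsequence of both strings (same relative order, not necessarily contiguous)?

4

Match V (u #1, v #2); then B (u #2, v #3); then T (u #5, v #4); then V (u #6, v #5) — 4 characters in the same relative order in both. The LCS DP gives dp[8][5] = 4, so this is optimal.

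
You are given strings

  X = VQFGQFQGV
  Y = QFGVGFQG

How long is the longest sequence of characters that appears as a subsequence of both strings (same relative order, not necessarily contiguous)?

Let dp[i][j] be the LCS length of the first i characters of X and the first j characters of Y. dp[i][j] = dp[i-1][j-1]+1 when the i-th and j-th characters match, else max(dp[i-1][j], dp[i][j-1]).
    ·  Q  F  G  V  G  F  Q  G
 ·  0  0  0  0  0  0  0  0  0
 V  0  0  0  0  1  1  1  1  1
 Q  0  1  1  1  1  1  1  2  2
 F  0  1  2  2  2  2  2  2  2
 G  0  1  2  3  3  3  3  3  3
 Q  0  1  2  3  3  3  3  4  4
 F  0  1  2  3  3  3  4  4  4
 Q  0  1  2  3  3  3  4  5  5
 G  0  1  2  3  3  4  4  5  6
 V  0  1  2  3  4  4  4  5  6
dp[9][8] = 6. One LCS (by backtracking along matches): QFGFQG.

6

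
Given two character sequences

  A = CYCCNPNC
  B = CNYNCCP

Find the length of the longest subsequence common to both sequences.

Let dp[i][j] be the LCS length of the first i characters of A and the first j characters of B. dp[i][j] = dp[i-1][j-1]+1 when the i-th and j-th characters match, else max(dp[i-1][j], dp[i][j-1]).
    ·  C  N  Y  N  C  C  P
 ·  0  0  0  0  0  0  0  0
 C  0  1  1  1  1  1  1  1
 Y  0  1  1  2  2  2  2  2
 C  0  1  1  2  2  3  3  3
 C  0  1  1  2  2  3  4  4
 N  0  1  2  2  3  3  4  4
 P  0  1  2  2  3  3  4  5
 N  0  1  2  2  3  3  4  5
 C  0  1  2  2  3  4  4  5
dp[8][7] = 5. One LCS (by backtracking along matches): CYCCP.

5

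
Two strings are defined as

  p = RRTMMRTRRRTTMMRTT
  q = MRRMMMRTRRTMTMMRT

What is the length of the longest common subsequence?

14

Taking R [1,2] → R [2,3] → M [4,5] → M [5,6] → R [6,7] → T [7,8] → R [9,9] → R [10,10] → T [11,11] → T [12,13] → M [13,14] → M [14,15] → R [15,16] → T [17,17] gives a common subsequence of length 14. Since dp[17][17] = 14, nothing longer is possible.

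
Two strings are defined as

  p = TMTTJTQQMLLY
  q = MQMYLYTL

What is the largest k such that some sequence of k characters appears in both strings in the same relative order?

Let dp[i][j] be the LCS length of the first i characters of p and the first j characters of q. dp[i][j] = dp[i-1][j-1]+1 when the i-th and j-th characters match, else max(dp[i-1][j], dp[i][j-1]).
    ·  M  Q  M  Y  L  Y  T  L
 ·  0  0  0  0  0  0  0  0  0
 T  0  0  0  0  0  0  0  1  1
 M  0  1  1  1  1  1  1  1  1
 T  0  1  1  1  1  1  1  2  2
 T  0  1  1  1  1  1  1  2  2
 J  0  1  1  1  1  1  1  2  2
 T  0  1  1  1  1  1  1  2  2
 Q  0  1  2  2  2  2  2  2  2
 Q  0  1  2  2  2  2  2  2  2
 M  0  1  2  3  3  3  3  3  3
 L  0  1  2  3  3  4  4  4  4
 L  0  1  2  3  3  4  4  4  5
 Y  0  1  2  3  4  4  5  5  5
dp[12][8] = 5. One LCS (by backtracking along matches): MQMLL.

5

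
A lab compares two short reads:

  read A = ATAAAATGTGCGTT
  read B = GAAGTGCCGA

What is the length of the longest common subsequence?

7

Let dp[i][j] be the LCS length of the first i bases of read A and the first j bases of read B. dp[i][j] = dp[i-1][j-1]+1 when the i-th and j-th bases match, else max(dp[i-1][j], dp[i][j-1]).
    ·  G  A  A  G  T  G  C  C  G  A
 ·  0  0  0  0  0  0  0  0  0  0  0
 A  0  0  1  1  1  1  1  1  1  1  1
 T  0  0  1  1  1  2  2  2  2  2  2
 A  0  0  1  2  2  2  2  2  2  2  3
 A  0  0  1  2  2  2  2  2  2  2  3
 A  0  0  1  2  2  2  2  2  2  2  3
 A  0  0  1  2  2  2  2  2  2  2  3
 T  0  0  1  2  2  3  3  3  3  3  3
 G  0  1  1  2  3  3  4  4  4  4  4
 T  0  1  1  2  3  4  4  4  4  4  4
 G  0  1  1  2  3  4  5  5  5  5  5
 C  0  1  1  2  3  4  5  6  6  6  6
 G  0  1  1  2  3  4  5  6  6  7  7
 T  0  1  1  2  3  4  5  6  6  7  7
 T  0  1  1  2  3  4  5  6  6  7  7
dp[14][10] = 7. One LCS (by backtracking along matches): AAGTGCG.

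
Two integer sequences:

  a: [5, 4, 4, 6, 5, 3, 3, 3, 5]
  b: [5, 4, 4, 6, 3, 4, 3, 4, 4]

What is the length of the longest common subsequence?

6

Let dp[i][j] be the LCS length of the first i values of a and the first j values of b. dp[i][j] = dp[i-1][j-1]+1 when the i-th and j-th values match, else max(dp[i-1][j], dp[i][j-1]).
    ·  5  4  4  6  3  4  3  4  4
 ·  0  0  0  0  0  0  0  0  0  0
 5  0  1  1  1  1  1  1  1  1  1
 4  0  1  2  2  2  2  2  2  2  2
 4  0  1  2  3  3  3  3  3  3  3
 6  0  1  2  3  4  4  4  4  4  4
 5  0  1  2  3  4  4  4  4  4  4
 3  0  1  2  3  4  5  5  5  5  5
 3  0  1  2  3  4  5  5  6  6  6
 3  0  1  2  3  4  5  5  6  6  6
 5  0  1  2  3  4  5  5  6  6  6
dp[9][9] = 6. One LCS (by backtracking along matches): 5, 4, 4, 6, 3, 3.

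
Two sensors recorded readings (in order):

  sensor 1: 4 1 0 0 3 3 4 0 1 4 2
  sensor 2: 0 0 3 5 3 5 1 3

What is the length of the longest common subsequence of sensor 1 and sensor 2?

Pick 0 (sensor 1 #3, sensor 2 #1), then 0 (sensor 1 #4, sensor 2 #2), then 3 (sensor 1 #5, sensor 2 #3), then 3 (sensor 1 #6, sensor 2 #5), then 1 (sensor 1 #9, sensor 2 #7); all 5 values appear in both, in order. dp[11][8] = 5 confirms this is the maximum.

5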